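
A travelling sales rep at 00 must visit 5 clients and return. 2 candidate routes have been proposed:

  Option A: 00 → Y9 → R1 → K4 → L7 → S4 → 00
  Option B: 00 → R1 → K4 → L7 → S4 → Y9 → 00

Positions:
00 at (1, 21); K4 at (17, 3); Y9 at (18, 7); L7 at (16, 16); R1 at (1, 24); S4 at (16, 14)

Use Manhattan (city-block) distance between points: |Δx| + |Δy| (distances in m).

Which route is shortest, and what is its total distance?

Shortest is Option B, total 96 m.

Option A: 31 + 34 + 37 + 14 + 2 + 22 = 140
Option B: 3 + 37 + 14 + 2 + 9 + 31 = 96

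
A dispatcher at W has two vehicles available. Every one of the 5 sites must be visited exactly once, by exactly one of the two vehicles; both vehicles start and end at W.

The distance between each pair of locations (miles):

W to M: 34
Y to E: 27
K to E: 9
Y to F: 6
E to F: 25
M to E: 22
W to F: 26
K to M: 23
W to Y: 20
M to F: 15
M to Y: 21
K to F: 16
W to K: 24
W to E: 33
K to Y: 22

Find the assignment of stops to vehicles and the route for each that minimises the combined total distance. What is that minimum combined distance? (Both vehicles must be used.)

Try each way of splitting the stops between the two vehicles (each non-empty) and, for each split, find the best tour for each vehicle:
  {K} + {M, Y, E, F}: 48 + 96 = 144
  {M} + {K, Y, E, F}: 68 + 84 = 152
  {K, M} + {Y, E, F}: 81 + 84 = 165
  {Y} + {K, M, E, F}: 40 + 96 = 136
  {K, Y} + {M, E, F}: 66 + 96 = 162
  {M, Y} + {K, E, F}: 75 + 84 = 159
  … (15 splits in total)
Best: vehicle 1 W → Y → W = 40; vehicle 2 W → K → E → M → F → W = 96; combined 136.

136 miles — the smallest possible combined total.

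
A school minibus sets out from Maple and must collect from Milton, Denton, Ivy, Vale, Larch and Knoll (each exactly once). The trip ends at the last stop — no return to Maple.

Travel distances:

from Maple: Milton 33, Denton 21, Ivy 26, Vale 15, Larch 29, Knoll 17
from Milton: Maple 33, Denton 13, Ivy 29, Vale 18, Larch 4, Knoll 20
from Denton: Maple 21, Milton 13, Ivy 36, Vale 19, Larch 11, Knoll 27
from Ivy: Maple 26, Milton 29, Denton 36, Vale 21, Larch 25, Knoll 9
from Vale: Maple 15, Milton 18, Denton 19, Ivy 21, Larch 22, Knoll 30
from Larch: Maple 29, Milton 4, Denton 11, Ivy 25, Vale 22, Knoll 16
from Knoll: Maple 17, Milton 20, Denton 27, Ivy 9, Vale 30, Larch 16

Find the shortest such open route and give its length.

There are 6! = 720 possible orderings.
Maple - Milton - Denton - Ivy - Vale - Larch - Knoll: 33+13+36+21+22+16 = 141
Maple - Milton - Denton - Ivy - Vale - Knoll - Larch: 33+13+36+21+30+16 = 149
Maple - Milton - Denton - Ivy - Larch - Vale - Knoll: 33+13+36+25+22+30 = 159
Maple - Milton - Denton - Ivy - Larch - Knoll - Vale: 33+13+36+25+16+30 = 153
Maple - Milton - Denton - Ivy - Knoll - Vale - Larch: 33+13+36+9+30+22 = 143
Maple - Milton - Denton - Ivy - Knoll - Larch - Vale: 33+13+36+9+16+22 = 129
Maple - Milton - Denton - Vale - Ivy - Larch - Knoll: 33+13+19+21+25+16 = 127
Maple - Milton - Denton - Vale - Ivy - Knoll - Larch: 33+13+19+21+9+16 = 111
… (712 more)
Maple - Vale - Denton - Milton - Larch - Knoll - Ivy: 15+19+13+4+16+9 = 76  ← best
The minimum is 76.
One shortest path: Maple → Vale → Denton → Milton → Larch → Knoll → Ivy.

Minimum one-way distance = 76.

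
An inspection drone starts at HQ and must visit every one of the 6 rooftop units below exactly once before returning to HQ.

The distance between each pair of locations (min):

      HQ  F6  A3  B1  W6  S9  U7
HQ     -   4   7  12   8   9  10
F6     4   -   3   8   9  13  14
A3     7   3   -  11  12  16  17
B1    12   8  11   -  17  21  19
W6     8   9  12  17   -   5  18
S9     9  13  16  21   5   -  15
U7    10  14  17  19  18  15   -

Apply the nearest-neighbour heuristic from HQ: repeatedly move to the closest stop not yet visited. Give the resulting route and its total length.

Nearest-neighbour total = 65 min; route HQ → F6 → A3 → B1 → W6 → S9 → U7 → HQ.

HQ → [F6:4 / A3:7 / W6:8 / S9:9 / U7:10 / B1:12] → F6 (4)
F6 → [A3:3 / B1:8 / W6:9 / S9:13 / U7:14] → A3 (3)
A3 → [B1:11 / W6:12 / S9:16 / U7:17] → B1 (11)
B1 → [W6:17 / U7:19 / S9:21] → W6 (17)
W6 → [S9:5 / U7:18] → S9 (5)
S9 → [U7:15] → U7 (15)
Return U7→HQ: 10.
Total = 4 + 3 + 11 + 17 + 5 + 15 + 10 = 65.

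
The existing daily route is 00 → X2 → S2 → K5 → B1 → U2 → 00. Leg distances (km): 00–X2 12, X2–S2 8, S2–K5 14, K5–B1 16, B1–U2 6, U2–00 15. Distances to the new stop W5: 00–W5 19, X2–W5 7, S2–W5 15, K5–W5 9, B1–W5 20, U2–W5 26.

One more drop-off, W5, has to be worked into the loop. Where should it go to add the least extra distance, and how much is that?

Minimum extra distance: 10 km, inserting W5 between S2 and K5.

Insertion cost between consecutive stops i–j is d(i,W5) + d(W5,j) − d(i,j):
  between 00 and X2: 19 + 7 − 12 = 14
  between X2 and S2: 7 + 15 − 8 = 14
  between S2 and K5: 15 + 9 − 14 = 10
  between K5 and B1: 9 + 20 − 16 = 13
  between B1 and U2: 20 + 26 − 6 = 40
  between U2 and 00: 26 + 19 − 15 = 30
Cheapest insertion is between S2 and K5, adding 10.
New total = 71 + 10 = 81.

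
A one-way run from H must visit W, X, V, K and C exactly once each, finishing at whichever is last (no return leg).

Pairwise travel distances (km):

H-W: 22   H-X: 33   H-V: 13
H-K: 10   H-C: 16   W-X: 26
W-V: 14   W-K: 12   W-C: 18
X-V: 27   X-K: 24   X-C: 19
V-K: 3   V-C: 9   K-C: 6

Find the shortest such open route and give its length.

There are 5! = 120 possible orderings.
H - W - X - V - K - C: 22+26+27+3+6 = 84
H - W - X - V - C - K: 22+26+27+9+6 = 90
H - W - X - K - V - C: 22+26+24+3+9 = 84
H - W - X - K - C - V: 22+26+24+6+9 = 87
H - W - X - C - V - K: 22+26+19+9+3 = 79
H - W - X - C - K - V: 22+26+19+6+3 = 76
H - W - V - X - K - C: 22+14+27+24+6 = 93
H - W - V - X - C - K: 22+14+27+19+6 = 88
H - W - V - K - X - C: 22+14+3+24+19 = 82
H - W - V - K - C - X: 22+14+3+6+19 = 64
H - W - V - C - X - K: 22+14+9+19+24 = 88
H - W - V - C - K - X: 22+14+9+6+24 = 75
H - W - K - X - V - C: 22+12+24+27+9 = 94
H - W - K - X - C - V: 22+12+24+19+9 = 86
… (106 more)
The minimum is 64.
One shortest path: H → W → V → K → C → X.

Minimum one-way distance = 64 km.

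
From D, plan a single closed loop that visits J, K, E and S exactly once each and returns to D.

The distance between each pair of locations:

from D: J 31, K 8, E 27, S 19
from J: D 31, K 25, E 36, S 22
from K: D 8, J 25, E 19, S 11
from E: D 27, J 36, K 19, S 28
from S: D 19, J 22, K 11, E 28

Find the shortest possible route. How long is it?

104 — the shortest possible round trip.

With 4 stops there are 4!/2 = 12 distinct round trips (a route and its reverse cost the same).
D-J-K-E-S-D: 31+25+19+28+19 = 122
D-J-K-S-E-D: 31+25+11+28+27 = 122
D-J-E-K-S-D: 31+36+19+11+19 = 116
D-J-E-S-K-D: 31+36+28+11+8 = 114
D-J-S-K-E-D: 31+22+11+19+27 = 110
D-J-S-E-K-D: 31+22+28+19+8 = 108
D-K-J-E-S-D: 8+25+36+28+19 = 116
D-K-J-S-E-D: 8+25+22+28+27 = 110
D-K-E-J-S-D: 8+19+36+22+19 = 104
D-K-S-J-E-D: 8+11+22+36+27 = 104
D-E-J-K-S-D: 27+36+25+11+19 = 118
D-E-K-J-S-D: 27+19+25+22+19 = 112
The minimum is 104.
One optimal route: D → K → E → J → S → D (or its reverse).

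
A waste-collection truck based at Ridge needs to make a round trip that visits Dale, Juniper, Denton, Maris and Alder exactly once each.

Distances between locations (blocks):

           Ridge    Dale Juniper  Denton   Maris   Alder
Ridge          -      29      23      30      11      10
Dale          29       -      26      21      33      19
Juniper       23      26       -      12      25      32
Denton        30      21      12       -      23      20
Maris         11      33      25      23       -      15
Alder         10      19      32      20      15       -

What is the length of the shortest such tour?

Ridge - Dale - Juniper - Denton - Maris - Alder - Ridge: 29+26+12+23+15+10 = 115
Ridge - Dale - Juniper - Denton - Alder - Maris - Ridge: 29+26+12+20+15+11 = 113
Ridge - Dale - Juniper - Maris - Denton - Alder - Ridge: 29+26+25+23+20+10 = 133
Ridge - Dale - Juniper - Maris - Alder - Denton - Ridge: 29+26+25+15+20+30 = 145
Ridge - Dale - Juniper - Alder - Denton - Maris - Ridge: 29+26+32+20+23+11 = 141
Ridge - Dale - Juniper - Alder - Maris - Denton - Ridge: 29+26+32+15+23+30 = 155
Ridge - Dale - Denton - Juniper - Maris - Alder - Ridge: 29+21+12+25+15+10 = 112
Ridge - Dale - Denton - Juniper - Alder - Maris - Ridge: 29+21+12+32+15+11 = 120
Ridge - Dale - Denton - Maris - Juniper - Alder - Ridge: 29+21+23+25+32+10 = 140
Ridge - Dale - Denton - Maris - Alder - Juniper - Ridge: 29+21+23+15+32+23 = 143
Ridge - Dale - Denton - Alder - Juniper - Maris - Ridge: 29+21+20+32+25+11 = 138
Ridge - Dale - Denton - Alder - Maris - Juniper - Ridge: 29+21+20+15+25+23 = 133
Ridge - Dale - Maris - Juniper - Denton - Alder - Ridge: 29+33+25+12+20+10 = 129
Ridge - Dale - Maris - Juniper - Alder - Denton - Ridge: 29+33+25+32+20+30 = 169
… (46 more)
Ridge - Maris - Juniper - Denton - Dale - Alder - Ridge: 11+25+12+21+19+10 = 98  ← best
The minimum is 98.
One optimal route: Ridge → Maris → Juniper → Denton → Dale → Alder → Ridge (or its reverse).

Shortest round trip = 98 blocks.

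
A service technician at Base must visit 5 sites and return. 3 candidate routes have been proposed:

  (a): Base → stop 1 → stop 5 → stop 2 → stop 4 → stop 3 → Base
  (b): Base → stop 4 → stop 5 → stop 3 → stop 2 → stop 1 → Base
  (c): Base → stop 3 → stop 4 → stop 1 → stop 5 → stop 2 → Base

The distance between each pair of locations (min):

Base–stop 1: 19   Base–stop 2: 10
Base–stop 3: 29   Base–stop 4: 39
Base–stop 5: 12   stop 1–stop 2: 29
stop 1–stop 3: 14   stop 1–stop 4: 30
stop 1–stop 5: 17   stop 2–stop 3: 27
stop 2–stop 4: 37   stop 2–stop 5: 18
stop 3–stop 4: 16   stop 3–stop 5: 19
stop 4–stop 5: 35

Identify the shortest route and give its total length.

120 min — (c) is the shortest.

(a): 19 + 17 + 18 + 37 + 16 + 29 = 136
(b): 39 + 35 + 19 + 27 + 29 + 19 = 168
(c): 29 + 16 + 30 + 17 + 18 + 10 = 120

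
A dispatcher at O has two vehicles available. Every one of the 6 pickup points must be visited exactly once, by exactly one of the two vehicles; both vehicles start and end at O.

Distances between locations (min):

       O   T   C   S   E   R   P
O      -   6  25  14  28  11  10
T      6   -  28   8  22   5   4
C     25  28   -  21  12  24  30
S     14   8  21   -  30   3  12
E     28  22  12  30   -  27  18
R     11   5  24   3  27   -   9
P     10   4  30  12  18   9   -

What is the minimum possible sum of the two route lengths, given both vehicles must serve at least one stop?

Minimum combined distance: 87 min.

There are 2^5 − 1 = 31 ways to divide the 6 stops into two non-empty groups. For each, the best each vehicle can do is its own shortest tour through its group:
  {T} + {C, S, E, R, P}: 12 + 75 = 87
  {C} + {T, S, E, R, P}: 50 + 72 = 122
  {T, C} + {S, E, R, P}: 59 + 72 = 131
  {S} + {T, C, E, R, P}: 28 + 75 = 103
  {T, S} + {C, E, R, P}: 28 + 75 = 103
  {C, S} + {T, E, R, P}: 60 + 66 = 126
  … (31 splits in total)
Best: vehicle 1 O → T → O = 12; vehicle 2 O → R → S → C → E → P → O = 75; combined 87.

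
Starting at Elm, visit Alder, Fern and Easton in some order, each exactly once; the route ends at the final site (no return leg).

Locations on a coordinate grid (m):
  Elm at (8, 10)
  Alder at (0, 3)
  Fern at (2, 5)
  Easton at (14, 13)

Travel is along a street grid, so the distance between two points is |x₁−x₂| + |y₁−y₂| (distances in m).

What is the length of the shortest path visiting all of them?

Minimum one-way distance = 33 m.

There are 3! = 6 possible orderings.
Elm → Alder → Fern → Easton: 15+4+20 = 39
Elm → Alder → Easton → Fern: 15+24+20 = 59
Elm → Fern → Alder → Easton: 11+4+24 = 39
Elm → Fern → Easton → Alder: 11+20+24 = 55
Elm → Easton → Alder → Fern: 9+24+4 = 37
Elm → Easton → Fern → Alder: 9+20+4 = 33
The minimum is 33.
One shortest path: Elm → Easton → Fern → Alder.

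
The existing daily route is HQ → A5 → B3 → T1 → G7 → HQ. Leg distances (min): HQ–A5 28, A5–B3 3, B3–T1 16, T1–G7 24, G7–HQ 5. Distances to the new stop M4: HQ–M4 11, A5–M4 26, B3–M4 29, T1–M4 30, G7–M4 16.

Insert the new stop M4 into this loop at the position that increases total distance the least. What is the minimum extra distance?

Insertion cost between consecutive stops i–j is d(i,M4) + d(M4,j) − d(i,j):
  between HQ and A5: 11 + 26 − 28 = 9
  between A5 and B3: 26 + 29 − 3 = 52
  between B3 and T1: 29 + 30 − 16 = 43
  between T1 and G7: 30 + 16 − 24 = 22
  between G7 and HQ: 16 + 11 − 5 = 22
Cheapest insertion is between HQ and A5, adding 9.
New total = 76 + 9 = 85.

Adding 9 min by placing M4 on the HQ–A5 leg.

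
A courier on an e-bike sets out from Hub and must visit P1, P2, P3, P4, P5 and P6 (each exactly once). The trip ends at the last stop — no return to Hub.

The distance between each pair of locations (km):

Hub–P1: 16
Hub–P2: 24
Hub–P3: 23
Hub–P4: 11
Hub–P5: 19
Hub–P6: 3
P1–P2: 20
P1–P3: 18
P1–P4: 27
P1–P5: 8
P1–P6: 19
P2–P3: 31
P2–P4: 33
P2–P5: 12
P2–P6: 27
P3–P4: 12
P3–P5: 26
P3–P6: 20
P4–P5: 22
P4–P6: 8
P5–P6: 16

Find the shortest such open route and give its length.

There are 6! = 720 possible orderings.
Hub→P1→P2→P3→P4→P5→P6: 16+20+31+12+22+16 = 117
Hub→P1→P2→P3→P4→P6→P5: 16+20+31+12+8+16 = 103
Hub→P1→P2→P3→P5→P4→P6: 16+20+31+26+22+8 = 123
Hub→P1→P2→P3→P5→P6→P4: 16+20+31+26+16+8 = 117
Hub→P1→P2→P3→P6→P4→P5: 16+20+31+20+8+22 = 117
Hub→P1→P2→P3→P6→P5→P4: 16+20+31+20+16+22 = 125
Hub→P1→P2→P4→P3→P5→P6: 16+20+33+12+26+16 = 123
Hub→P1→P2→P4→P3→P6→P5: 16+20+33+12+20+16 = 117
… (712 more)
Hub→P6→P4→P3→P1→P5→P2: 3+8+12+18+8+12 = 61  ← best
The minimum is 61.
One shortest path: Hub → P6 → P4 → P3 → P1 → P5 → P2.

Shortest open route: 61 km.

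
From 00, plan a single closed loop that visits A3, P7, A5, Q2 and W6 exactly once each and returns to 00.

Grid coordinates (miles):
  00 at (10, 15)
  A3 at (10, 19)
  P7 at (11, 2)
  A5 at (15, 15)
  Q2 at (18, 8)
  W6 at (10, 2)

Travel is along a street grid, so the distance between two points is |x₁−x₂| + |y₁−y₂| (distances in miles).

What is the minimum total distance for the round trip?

There are 60 distinct closed tours to check (reversals are equivalent).
00→A3→P7→A5→Q2→W6→00: 4+18+17+10+14+13 = 76
00→A3→P7→A5→W6→Q2→00: 4+18+17+18+14+15 = 86
00→A3→P7→Q2→A5→W6→00: 4+18+13+10+18+13 = 76
00→A3→P7→Q2→W6→A5→00: 4+18+13+14+18+5 = 72
00→A3→P7→W6→A5→Q2→00: 4+18+1+18+10+15 = 66
00→A3→P7→W6→Q2→A5→00: 4+18+1+14+10+5 = 52
00→A3→A5→P7→Q2→W6→00: 4+9+17+13+14+13 = 70
00→A3→A5→P7→W6→Q2→00: 4+9+17+1+14+15 = 60
00→A3→A5→Q2→P7→W6→00: 4+9+10+13+1+13 = 50
00→A3→A5→Q2→W6→P7→00: 4+9+10+14+1+14 = 52
00→A3→A5→W6→P7→Q2→00: 4+9+18+1+13+15 = 60
00→A3→A5→W6→Q2→P7→00: 4+9+18+14+13+14 = 72
00→A3→Q2→P7→A5→W6→00: 4+19+13+17+18+13 = 84
00→A3→Q2→P7→W6→A5→00: 4+19+13+1+18+5 = 60
… (46 more)
The minimum is 50.
One optimal route: 00 → A3 → A5 → Q2 → P7 → W6 → 00 (or its reverse).

Minimum total distance: 50 miles.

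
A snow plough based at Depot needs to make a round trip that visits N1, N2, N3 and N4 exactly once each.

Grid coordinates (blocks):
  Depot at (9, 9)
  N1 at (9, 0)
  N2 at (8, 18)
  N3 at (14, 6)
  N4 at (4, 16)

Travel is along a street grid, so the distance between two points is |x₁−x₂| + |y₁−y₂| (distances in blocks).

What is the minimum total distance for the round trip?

Depot → N1 → N2 → N3 → N4 → Depot: 9+19+18+20+12 = 78
Depot → N1 → N2 → N4 → N3 → Depot: 9+19+6+20+8 = 62
Depot → N1 → N3 → N2 → N4 → Depot: 9+11+18+6+12 = 56
Depot → N1 → N3 → N4 → N2 → Depot: 9+11+20+6+10 = 56
Depot → N1 → N4 → N2 → N3 → Depot: 9+21+6+18+8 = 62
Depot → N1 → N4 → N3 → N2 → Depot: 9+21+20+18+10 = 78
Depot → N2 → N1 → N3 → N4 → Depot: 10+19+11+20+12 = 72
Depot → N2 → N1 → N4 → N3 → Depot: 10+19+21+20+8 = 78
Depot → N2 → N3 → N1 → N4 → Depot: 10+18+11+21+12 = 72
Depot → N2 → N4 → N1 → N3 → Depot: 10+6+21+11+8 = 56
Depot → N3 → N1 → N2 → N4 → Depot: 8+11+19+6+12 = 56
Depot → N3 → N2 → N1 → N4 → Depot: 8+18+19+21+12 = 78
The minimum is 56.
One optimal route: Depot → N1 → N3 → N2 → N4 → Depot (or its reverse).

Shortest round trip = 56 blocks.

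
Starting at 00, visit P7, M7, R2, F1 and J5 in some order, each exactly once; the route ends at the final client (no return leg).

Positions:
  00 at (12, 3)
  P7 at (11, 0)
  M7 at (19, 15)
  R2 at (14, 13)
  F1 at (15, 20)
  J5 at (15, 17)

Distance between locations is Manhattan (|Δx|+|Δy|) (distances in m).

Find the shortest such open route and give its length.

There are 5! = 120 possible orderings.
00→P7→M7→R2→F1→J5: 4+23+7+8+3 = 45
00→P7→M7→R2→J5→F1: 4+23+7+5+3 = 42
00→P7→M7→F1→R2→J5: 4+23+9+8+5 = 49
00→P7→M7→F1→J5→R2: 4+23+9+3+5 = 44
00→P7→M7→J5→R2→F1: 4+23+6+5+8 = 46
00→P7→M7→J5→F1→R2: 4+23+6+3+8 = 44
00→P7→R2→M7→F1→J5: 4+16+7+9+3 = 39
00→P7→R2→M7→J5→F1: 4+16+7+6+3 = 36
00→P7→R2→F1→M7→J5: 4+16+8+9+6 = 43
00→P7→R2→F1→J5→M7: 4+16+8+3+6 = 37
00→P7→R2→J5→M7→F1: 4+16+5+6+9 = 40
00→P7→R2→J5→F1→M7: 4+16+5+3+9 = 37
00→P7→F1→M7→R2→J5: 4+24+9+7+5 = 49
00→P7→F1→M7→J5→R2: 4+24+9+6+5 = 48
… (106 more)
The minimum is 36.
One shortest path: 00 → P7 → R2 → M7 → J5 → F1.

Minimum one-way distance = 36 m.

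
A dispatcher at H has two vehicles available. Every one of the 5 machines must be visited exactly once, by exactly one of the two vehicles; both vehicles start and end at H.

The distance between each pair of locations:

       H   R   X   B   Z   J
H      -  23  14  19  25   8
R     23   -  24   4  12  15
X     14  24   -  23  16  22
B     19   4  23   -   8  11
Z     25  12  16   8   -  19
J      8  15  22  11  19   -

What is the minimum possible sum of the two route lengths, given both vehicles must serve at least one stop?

Try each way of splitting the stops between the two vehicles (each non-empty) and, for each split, find the best tour for each vehicle:
  {R} + {X, B, Z, J}: 46 + 57 = 103
  {X} + {R, B, Z, J}: 28 + 60 = 88
  {R, X} + {B, Z, J}: 61 + 52 = 113
  {B} + {R, X, Z, J}: 38 + 65 = 103
  {R, B} + {X, Z, J}: 46 + 57 = 103
  {X, B} + {R, Z, J}: 56 + 60 = 116
  … (15 splits in total)
  {R, X, B, Z} + {J}: 65 + 16 = 81  ← best
Best: vehicle 1 H → R → B → Z → X → H = 65; vehicle 2 H → J → H = 16; combined 81.

81 — the smallest possible combined total.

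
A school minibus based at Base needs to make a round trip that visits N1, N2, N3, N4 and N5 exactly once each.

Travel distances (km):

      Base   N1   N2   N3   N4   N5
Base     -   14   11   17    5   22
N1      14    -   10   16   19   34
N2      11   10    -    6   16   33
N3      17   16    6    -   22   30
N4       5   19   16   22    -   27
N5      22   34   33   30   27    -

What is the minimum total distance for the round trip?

Shortest round trip = 92 km.

With 5 stops there are 5!/2 = 60 distinct round trips (a route and its reverse cost the same).
Base-N1-N2-N3-N4-N5-Base: 14+10+6+22+27+22 = 101
Base-N1-N2-N3-N5-N4-Base: 14+10+6+30+27+5 = 92
Base-N1-N2-N4-N3-N5-Base: 14+10+16+22+30+22 = 114
Base-N1-N2-N4-N5-N3-Base: 14+10+16+27+30+17 = 114
Base-N1-N2-N5-N3-N4-Base: 14+10+33+30+22+5 = 114
Base-N1-N2-N5-N4-N3-Base: 14+10+33+27+22+17 = 123
Base-N1-N3-N2-N4-N5-Base: 14+16+6+16+27+22 = 101
Base-N1-N3-N2-N5-N4-Base: 14+16+6+33+27+5 = 101
Base-N1-N3-N4-N2-N5-Base: 14+16+22+16+33+22 = 123
Base-N1-N3-N4-N5-N2-Base: 14+16+22+27+33+11 = 123
Base-N1-N3-N5-N2-N4-Base: 14+16+30+33+16+5 = 114
Base-N1-N3-N5-N4-N2-Base: 14+16+30+27+16+11 = 114
Base-N1-N4-N2-N3-N5-Base: 14+19+16+6+30+22 = 107
Base-N1-N4-N2-N5-N3-Base: 14+19+16+33+30+17 = 129
… (46 more)
The minimum is 92.
One optimal route: Base → N1 → N2 → N3 → N5 → N4 → Base (or its reverse).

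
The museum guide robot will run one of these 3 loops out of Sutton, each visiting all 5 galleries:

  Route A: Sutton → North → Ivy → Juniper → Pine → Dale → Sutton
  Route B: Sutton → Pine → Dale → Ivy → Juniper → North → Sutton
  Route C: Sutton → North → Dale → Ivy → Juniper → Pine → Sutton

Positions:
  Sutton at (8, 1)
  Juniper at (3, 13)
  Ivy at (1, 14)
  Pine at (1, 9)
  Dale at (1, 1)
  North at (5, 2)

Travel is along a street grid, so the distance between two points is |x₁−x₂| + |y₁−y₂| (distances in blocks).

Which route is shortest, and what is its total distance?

44 blocks — Route A is the shortest.

Route A: 4 + 16 + 3 + 6 + 8 + 7 = 44
Route B: 15 + 8 + 13 + 3 + 13 + 4 = 56
Route C: 4 + 5 + 13 + 3 + 6 + 15 = 46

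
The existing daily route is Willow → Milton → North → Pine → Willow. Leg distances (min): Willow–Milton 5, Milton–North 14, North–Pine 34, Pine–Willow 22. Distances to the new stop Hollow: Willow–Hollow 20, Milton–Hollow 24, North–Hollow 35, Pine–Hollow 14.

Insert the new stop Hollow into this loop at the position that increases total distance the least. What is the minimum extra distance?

Minimum extra distance: 12 min, inserting Hollow between Pine and Willow.

Insertion cost between consecutive stops i–j is d(i,Hollow) + d(Hollow,j) − d(i,j):
  between Willow and Milton: 20 + 24 − 5 = 39
  between Milton and North: 24 + 35 − 14 = 45
  between North and Pine: 35 + 14 − 34 = 15
  between Pine and Willow: 14 + 20 − 22 = 12
Cheapest insertion is between Pine and Willow, adding 12.
New total = 75 + 12 = 87.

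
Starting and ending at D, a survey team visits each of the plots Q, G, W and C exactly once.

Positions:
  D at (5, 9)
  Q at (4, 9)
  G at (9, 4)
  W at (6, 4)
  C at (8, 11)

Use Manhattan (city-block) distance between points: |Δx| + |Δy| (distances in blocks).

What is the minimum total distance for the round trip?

Shortest round trip = 24 blocks.

With 4 stops there are 4!/2 = 12 distinct round trips (a route and its reverse cost the same).
D-Q-G-W-C-D: 1+10+3+9+5 = 28
D-Q-G-C-W-D: 1+10+8+9+6 = 34
D-Q-W-G-C-D: 1+7+3+8+5 = 24
D-Q-W-C-G-D: 1+7+9+8+9 = 34
D-Q-C-G-W-D: 1+6+8+3+6 = 24
D-Q-C-W-G-D: 1+6+9+3+9 = 28
D-G-Q-W-C-D: 9+10+7+9+5 = 40
D-G-Q-C-W-D: 9+10+6+9+6 = 40
D-G-W-Q-C-D: 9+3+7+6+5 = 30
D-G-C-Q-W-D: 9+8+6+7+6 = 36
D-W-Q-G-C-D: 6+7+10+8+5 = 36
D-W-G-Q-C-D: 6+3+10+6+5 = 30
The minimum is 24.
One optimal route: D → Q → W → G → C → D (or its reverse).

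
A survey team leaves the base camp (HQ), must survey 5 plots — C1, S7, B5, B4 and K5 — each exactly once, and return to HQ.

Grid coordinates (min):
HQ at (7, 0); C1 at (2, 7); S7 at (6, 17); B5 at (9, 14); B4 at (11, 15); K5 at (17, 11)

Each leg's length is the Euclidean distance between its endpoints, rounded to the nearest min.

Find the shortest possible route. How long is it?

There are 60 distinct closed tours to check (reversals are equivalent).
HQ→C1→S7→B5→B4→K5→HQ: 9+11+4+2+7+15 = 48
HQ→C1→S7→B5→K5→B4→HQ: 9+11+4+9+7+16 = 56
HQ→C1→S7→B4→B5→K5→HQ: 9+11+5+2+9+15 = 51
HQ→C1→S7→B4→K5→B5→HQ: 9+11+5+7+9+14 = 55
HQ→C1→S7→K5→B5→B4→HQ: 9+11+13+9+2+16 = 60
HQ→C1→S7→K5→B4→B5→HQ: 9+11+13+7+2+14 = 56
HQ→C1→B5→S7→B4→K5→HQ: 9+10+4+5+7+15 = 50
HQ→C1→B5→S7→K5→B4→HQ: 9+10+4+13+7+16 = 59
HQ→C1→B5→B4→S7→K5→HQ: 9+10+2+5+13+15 = 54
HQ→C1→B5→B4→K5→S7→HQ: 9+10+2+7+13+17 = 58
HQ→C1→B5→K5→S7→B4→HQ: 9+10+9+13+5+16 = 62
HQ→C1→B5→K5→B4→S7→HQ: 9+10+9+7+5+17 = 57
HQ→C1→B4→S7→B5→K5→HQ: 9+12+5+4+9+15 = 54
HQ→C1→B4→S7→K5→B5→HQ: 9+12+5+13+9+14 = 62
… (46 more)
The minimum is 48.
One optimal route: HQ → C1 → S7 → B5 → B4 → K5 → HQ (or its reverse).

Minimum total distance: 48 min.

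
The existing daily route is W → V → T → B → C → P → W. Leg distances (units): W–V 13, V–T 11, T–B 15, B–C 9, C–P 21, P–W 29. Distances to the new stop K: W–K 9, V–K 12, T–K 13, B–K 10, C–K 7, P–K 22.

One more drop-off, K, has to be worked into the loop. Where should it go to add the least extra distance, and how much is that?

+2 — insert K between P and W.

Insertion cost between consecutive stops i–j is d(i,K) + d(K,j) − d(i,j):
  between W and V: 9 + 12 − 13 = 8
  between V and T: 12 + 13 − 11 = 14
  between T and B: 13 + 10 − 15 = 8
  between B and C: 10 + 7 − 9 = 8
  between C and P: 7 + 22 − 21 = 8
  between P and W: 22 + 9 − 29 = 2
Cheapest insertion is between P and W, adding 2.
New total = 98 + 2 = 100.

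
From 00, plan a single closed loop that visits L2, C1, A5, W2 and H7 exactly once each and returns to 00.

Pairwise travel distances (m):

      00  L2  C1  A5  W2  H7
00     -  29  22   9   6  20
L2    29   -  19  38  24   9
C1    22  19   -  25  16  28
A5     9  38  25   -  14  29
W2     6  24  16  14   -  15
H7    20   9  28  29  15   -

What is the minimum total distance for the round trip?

83 m — the shortest possible round trip.

With 5 stops there are 5!/2 = 60 distinct round trips (a route and its reverse cost the same).
00-L2-C1-A5-W2-H7-00: 29+19+25+14+15+20 = 122
00-L2-C1-A5-H7-W2-00: 29+19+25+29+15+6 = 123
00-L2-C1-W2-A5-H7-00: 29+19+16+14+29+20 = 127
00-L2-C1-W2-H7-A5-00: 29+19+16+15+29+9 = 117
00-L2-C1-H7-A5-W2-00: 29+19+28+29+14+6 = 125
00-L2-C1-H7-W2-A5-00: 29+19+28+15+14+9 = 114
00-L2-A5-C1-W2-H7-00: 29+38+25+16+15+20 = 143
00-L2-A5-C1-H7-W2-00: 29+38+25+28+15+6 = 141
00-L2-A5-W2-C1-H7-00: 29+38+14+16+28+20 = 145
00-L2-A5-W2-H7-C1-00: 29+38+14+15+28+22 = 146
00-L2-A5-H7-C1-W2-00: 29+38+29+28+16+6 = 146
00-L2-A5-H7-W2-C1-00: 29+38+29+15+16+22 = 149
00-L2-W2-C1-A5-H7-00: 29+24+16+25+29+20 = 143
00-L2-W2-C1-H7-A5-00: 29+24+16+28+29+9 = 135
… (46 more)
00-A5-C1-L2-H7-W2-00: 9+25+19+9+15+6 = 83  ← best
The minimum is 83.
One optimal route: 00 → A5 → C1 → L2 → H7 → W2 → 00 (or its reverse).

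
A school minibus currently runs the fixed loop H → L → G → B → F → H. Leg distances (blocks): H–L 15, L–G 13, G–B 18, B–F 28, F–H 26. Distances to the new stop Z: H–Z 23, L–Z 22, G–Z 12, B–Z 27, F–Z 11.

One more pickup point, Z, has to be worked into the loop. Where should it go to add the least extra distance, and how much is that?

Adding 8 blocks by placing Z on the F–H leg.

Insertion cost between consecutive stops i–j is d(i,Z) + d(Z,j) − d(i,j):
  between H and L: 23 + 22 − 15 = 30
  between L and G: 22 + 12 − 13 = 21
  between G and B: 12 + 27 − 18 = 21
  between B and F: 27 + 11 − 28 = 10
  between F and H: 11 + 23 − 26 = 8
Cheapest insertion is between F and H, adding 8.
New total = 100 + 8 = 108.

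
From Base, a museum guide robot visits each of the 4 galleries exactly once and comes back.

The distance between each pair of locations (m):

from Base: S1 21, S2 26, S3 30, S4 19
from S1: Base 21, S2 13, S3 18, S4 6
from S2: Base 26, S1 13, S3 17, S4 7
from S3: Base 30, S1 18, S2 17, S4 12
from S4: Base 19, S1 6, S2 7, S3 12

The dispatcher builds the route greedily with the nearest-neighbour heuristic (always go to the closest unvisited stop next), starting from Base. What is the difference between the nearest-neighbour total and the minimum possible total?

4 m longer than the optimal tour.

Base: S4=19, S1=21, S2=26, S3=30 ⇒ S4
S4: S1=6, S2=7, S3=12 ⇒ S1
S1: S2=13, S3=18 ⇒ S2
S2: S3=17 ⇒ S3
NN route Base → S4 → S1 → S2 → S3 → Base costs 85.
Optimal: Base → S1 → S4 → S2 → S3 → Base costs 81 (by enumerating all 12 distinct tours).
Excess = 85 − 81 = 4.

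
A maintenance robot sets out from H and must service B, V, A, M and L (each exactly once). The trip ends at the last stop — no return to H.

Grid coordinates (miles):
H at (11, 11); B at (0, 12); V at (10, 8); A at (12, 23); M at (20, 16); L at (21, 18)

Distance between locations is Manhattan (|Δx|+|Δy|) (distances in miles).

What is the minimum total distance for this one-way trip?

There are 5! = 120 possible orderings.
H - B - V - A - M - L: 12+14+17+15+3 = 61
H - B - V - A - L - M: 12+14+17+14+3 = 60
H - B - V - M - A - L: 12+14+18+15+14 = 73
H - B - V - M - L - A: 12+14+18+3+14 = 61
H - B - V - L - A - M: 12+14+21+14+15 = 76
H - B - V - L - M - A: 12+14+21+3+15 = 65
H - B - A - V - M - L: 12+23+17+18+3 = 73
H - B - A - V - L - M: 12+23+17+21+3 = 76
H - B - A - M - V - L: 12+23+15+18+21 = 89
H - B - A - M - L - V: 12+23+15+3+21 = 74
H - B - A - L - V - M: 12+23+14+21+18 = 88
H - B - A - L - M - V: 12+23+14+3+18 = 70
H - B - M - V - A - L: 12+24+18+17+14 = 85
H - B - M - V - L - A: 12+24+18+21+14 = 89
… (106 more)
H - V - B - A - L - M: 4+14+23+14+3 = 58  ← best
The minimum is 58.
One shortest path: H → V → B → A → L → M.

Shortest open route: 58 miles.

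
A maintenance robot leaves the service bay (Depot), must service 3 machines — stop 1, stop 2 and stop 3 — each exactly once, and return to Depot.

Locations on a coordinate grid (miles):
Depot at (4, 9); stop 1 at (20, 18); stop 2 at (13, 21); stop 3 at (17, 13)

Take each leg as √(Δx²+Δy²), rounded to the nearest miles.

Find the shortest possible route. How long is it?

Minimum total distance: 43 miles.

Depot - stop 1 - stop 2 - stop 3 - Depot: 18+8+9+14 = 49
Depot - stop 1 - stop 3 - stop 2 - Depot: 18+6+9+15 = 48
Depot - stop 2 - stop 1 - stop 3 - Depot: 15+8+6+14 = 43
The minimum is 43.
One optimal route: Depot → stop 2 → stop 1 → stop 3 → Depot (or its reverse).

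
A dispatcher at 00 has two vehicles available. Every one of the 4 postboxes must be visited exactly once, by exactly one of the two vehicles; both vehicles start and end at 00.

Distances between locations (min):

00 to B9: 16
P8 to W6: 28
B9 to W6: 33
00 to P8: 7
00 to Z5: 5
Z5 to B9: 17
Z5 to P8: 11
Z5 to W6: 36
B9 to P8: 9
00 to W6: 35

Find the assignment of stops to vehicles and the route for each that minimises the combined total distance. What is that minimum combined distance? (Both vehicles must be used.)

94 min — the smallest possible combined total.

Try each way of splitting the stops between the two vehicles (each non-empty) and, for each split, find the best tour for each vehicle:
  {Z5} + {B9, P8, W6}: 10 + 84 = 94
  {B9} + {Z5, P8, W6}: 32 + 76 = 108
  {Z5, B9} + {P8, W6}: 38 + 70 = 108
  {P8} + {Z5, B9, W6}: 14 + 90 = 104
  {Z5, P8} + {B9, W6}: 23 + 84 = 107
  {B9, P8} + {Z5, W6}: 32 + 76 = 108
  … (7 splits in total)
Best: vehicle 1 00 → Z5 → 00 = 10; vehicle 2 00 → B9 → W6 → P8 → 00 = 84; combined 94.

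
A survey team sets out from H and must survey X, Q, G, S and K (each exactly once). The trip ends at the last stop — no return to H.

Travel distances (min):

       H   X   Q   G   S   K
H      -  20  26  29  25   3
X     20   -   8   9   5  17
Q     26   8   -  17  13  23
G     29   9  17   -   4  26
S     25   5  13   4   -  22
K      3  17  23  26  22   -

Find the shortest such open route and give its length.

There are 5! = 120 possible orderings.
H→X→Q→G→S→K: 20+8+17+4+22 = 71
H→X→Q→G→K→S: 20+8+17+26+22 = 93
H→X→Q→S→G→K: 20+8+13+4+26 = 71
H→X→Q→S→K→G: 20+8+13+22+26 = 89
H→X→Q→K→G→S: 20+8+23+26+4 = 81
H→X→Q→K→S→G: 20+8+23+22+4 = 77
H→X→G→Q→S→K: 20+9+17+13+22 = 81
H→X→G→Q→K→S: 20+9+17+23+22 = 91
H→X→G→S→Q→K: 20+9+4+13+23 = 69
H→X→G→S→K→Q: 20+9+4+22+23 = 78
H→X→G→K→Q→S: 20+9+26+23+13 = 91
H→X→G→K→S→Q: 20+9+26+22+13 = 90
H→X→S→Q→G→K: 20+5+13+17+26 = 81
H→X→S→Q→K→G: 20+5+13+23+26 = 87
… (106 more)
H→K→Q→X→S→G: 3+23+8+5+4 = 43  ← best
The minimum is 43.
One shortest path: H → K → Q → X → S → G.

Minimum one-way distance = 43 min.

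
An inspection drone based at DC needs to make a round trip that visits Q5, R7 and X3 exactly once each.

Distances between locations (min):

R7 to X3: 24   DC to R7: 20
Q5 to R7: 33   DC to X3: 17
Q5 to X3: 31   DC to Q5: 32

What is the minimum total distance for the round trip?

101 min — the shortest possible round trip.

With 3 stops there are 3!/2 = 3 distinct round trips (a route and its reverse cost the same).
DC → Q5 → R7 → X3 → DC: 32+33+24+17 = 106
DC → Q5 → X3 → R7 → DC: 32+31+24+20 = 107
DC → R7 → Q5 → X3 → DC: 20+33+31+17 = 101
The minimum is 101.
One optimal route: DC → R7 → Q5 → X3 → DC (or its reverse).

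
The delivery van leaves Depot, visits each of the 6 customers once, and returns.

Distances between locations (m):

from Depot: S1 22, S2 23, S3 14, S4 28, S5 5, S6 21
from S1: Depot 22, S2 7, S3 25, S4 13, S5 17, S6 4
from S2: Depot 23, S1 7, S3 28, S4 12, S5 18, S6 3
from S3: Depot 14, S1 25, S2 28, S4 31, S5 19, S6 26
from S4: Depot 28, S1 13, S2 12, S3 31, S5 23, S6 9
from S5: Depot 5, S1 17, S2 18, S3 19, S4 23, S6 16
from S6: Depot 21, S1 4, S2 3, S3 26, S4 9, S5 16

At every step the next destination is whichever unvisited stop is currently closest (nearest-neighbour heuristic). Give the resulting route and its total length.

89 m along Depot → S5 → S6 → S2 → S1 → S4 → S3 → Depot.

Depot → [S5:5 / S3:14 / S6:21 / S1:22 / S2:23 / S4:28] → S5 (5)
S5 → [S6:16 / S1:17 / S2:18 / S3:19 / S4:23] → S6 (16)
S6 → [S2:3 / S1:4 / S4:9 / S3:26] → S2 (3)
S2 → [S1:7 / S4:12 / S3:28] → S1 (7)
S1 → [S4:13 / S3:25] → S4 (13)
S4 → [S3:31] → S3 (31)
Return S3→Depot: 14.
Total = 5 + 16 + 3 + 7 + 13 + 31 + 14 = 89.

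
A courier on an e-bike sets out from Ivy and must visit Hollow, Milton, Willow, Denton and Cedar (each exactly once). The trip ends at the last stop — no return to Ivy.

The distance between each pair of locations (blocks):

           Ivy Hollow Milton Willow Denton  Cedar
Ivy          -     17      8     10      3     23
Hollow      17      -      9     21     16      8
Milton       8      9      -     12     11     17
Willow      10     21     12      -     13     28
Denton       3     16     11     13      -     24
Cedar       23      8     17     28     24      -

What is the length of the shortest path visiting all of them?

There are 5! = 120 possible orderings.
Ivy→Hollow→Milton→Willow→Denton→Cedar: 17+9+12+13+24 = 75
Ivy→Hollow→Milton→Willow→Cedar→Denton: 17+9+12+28+24 = 90
Ivy→Hollow→Milton→Denton→Willow→Cedar: 17+9+11+13+28 = 78
Ivy→Hollow→Milton→Denton→Cedar→Willow: 17+9+11+24+28 = 89
Ivy→Hollow→Milton→Cedar→Willow→Denton: 17+9+17+28+13 = 84
Ivy→Hollow→Milton→Cedar→Denton→Willow: 17+9+17+24+13 = 80
Ivy→Hollow→Willow→Milton→Denton→Cedar: 17+21+12+11+24 = 85
Ivy→Hollow→Willow→Milton→Cedar→Denton: 17+21+12+17+24 = 91
Ivy→Hollow→Willow→Denton→Milton→Cedar: 17+21+13+11+17 = 79
Ivy→Hollow→Willow→Denton→Cedar→Milton: 17+21+13+24+17 = 92
Ivy→Hollow→Willow→Cedar→Milton→Denton: 17+21+28+17+11 = 94
Ivy→Hollow→Willow→Cedar→Denton→Milton: 17+21+28+24+11 = 101
Ivy→Hollow→Denton→Milton→Willow→Cedar: 17+16+11+12+28 = 84
Ivy→Hollow→Denton→Milton→Cedar→Willow: 17+16+11+17+28 = 89
… (106 more)
Ivy→Denton→Willow→Milton→Hollow→Cedar: 3+13+12+9+8 = 45  ← best
The minimum is 45.
One shortest path: Ivy → Denton → Willow → Milton → Hollow → Cedar.

Shortest open route: 45 blocks.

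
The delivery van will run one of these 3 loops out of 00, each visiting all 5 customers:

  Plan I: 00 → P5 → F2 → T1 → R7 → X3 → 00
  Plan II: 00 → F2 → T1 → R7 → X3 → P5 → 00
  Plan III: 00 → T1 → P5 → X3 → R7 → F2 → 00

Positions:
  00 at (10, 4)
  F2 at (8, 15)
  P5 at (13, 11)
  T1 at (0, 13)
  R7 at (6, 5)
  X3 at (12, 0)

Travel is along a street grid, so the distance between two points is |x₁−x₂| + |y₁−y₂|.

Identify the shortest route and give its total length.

Plan I: 10 + 9 + 10 + 14 + 11 + 6 = 60
Plan II: 13 + 10 + 14 + 11 + 12 + 10 = 70
Plan III: 19 + 15 + 12 + 11 + 12 + 13 = 82

Shortest is Plan I, total 60.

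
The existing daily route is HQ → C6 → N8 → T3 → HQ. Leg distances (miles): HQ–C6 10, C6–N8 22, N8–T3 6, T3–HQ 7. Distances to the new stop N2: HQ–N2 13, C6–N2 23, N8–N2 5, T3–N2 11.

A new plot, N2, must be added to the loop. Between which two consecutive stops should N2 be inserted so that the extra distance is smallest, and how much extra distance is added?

Insertion cost between consecutive stops i–j is d(i,N2) + d(N2,j) − d(i,j):
  between HQ and C6: 13 + 23 − 10 = 26
  between C6 and N8: 23 + 5 − 22 = 6
  between N8 and T3: 5 + 11 − 6 = 10
  between T3 and HQ: 11 + 13 − 7 = 17
Cheapest insertion is between C6 and N8, adding 6.
New total = 45 + 6 = 51.

Minimum extra distance: 6 miles, inserting N2 between C6 and N8.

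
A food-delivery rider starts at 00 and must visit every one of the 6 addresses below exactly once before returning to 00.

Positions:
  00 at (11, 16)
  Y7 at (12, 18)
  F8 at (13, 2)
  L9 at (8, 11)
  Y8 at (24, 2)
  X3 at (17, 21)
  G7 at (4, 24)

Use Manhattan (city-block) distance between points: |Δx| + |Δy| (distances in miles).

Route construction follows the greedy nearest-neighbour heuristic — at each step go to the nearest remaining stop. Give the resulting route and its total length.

Total distance 96 miles via the nearest-neighbour route 00 → Y7 → X3 → G7 → L9 → F8 → Y8 → 00.

At 00 the remaining stops are Y7 3, L9 8, X3 11, G7 15, F8 16, Y8 27; go to Y7.
At Y7 the remaining stops are X3 8, L9 11, G7 14, F8 17, Y8 28; go to X3.
At X3 the remaining stops are G7 16, L9 19, F8 23, Y8 26; go to G7.
At G7 the remaining stops are L9 17, F8 31, Y8 42; go to L9.
At L9 the remaining stops are F8 14, Y8 25; go to F8.
At F8 the remaining stops are Y8 11; go to Y8.
Return Y8→00: 27.
Total = 3 + 8 + 16 + 17 + 14 + 11 + 27 = 96.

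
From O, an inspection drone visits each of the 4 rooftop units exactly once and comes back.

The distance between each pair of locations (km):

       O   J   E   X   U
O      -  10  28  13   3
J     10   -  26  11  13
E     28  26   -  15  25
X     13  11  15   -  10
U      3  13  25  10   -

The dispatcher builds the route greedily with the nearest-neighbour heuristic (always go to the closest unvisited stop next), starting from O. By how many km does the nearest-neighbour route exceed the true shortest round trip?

Excess over optimum: 14 km.

From O: U=3, J=10, X=13, E=28 → choose U (3).
From U: X=10, J=13, E=25 → choose X (10).
From X: J=11, E=15 → choose J (11).
From J: E=26 → choose E (26).
NN route O → U → X → J → E → O costs 78.
Optimal: O → J → E → X → U → O costs 64 (by enumerating all 12 distinct tours).
Excess = 78 − 64 = 14.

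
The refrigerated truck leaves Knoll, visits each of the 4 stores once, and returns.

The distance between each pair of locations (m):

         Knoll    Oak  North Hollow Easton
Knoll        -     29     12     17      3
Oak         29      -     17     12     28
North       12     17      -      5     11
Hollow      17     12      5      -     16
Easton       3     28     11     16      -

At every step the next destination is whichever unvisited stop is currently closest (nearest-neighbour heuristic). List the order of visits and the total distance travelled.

Nearest-neighbour total = 60 m; route Knoll → Easton → North → Hollow → Oak → Knoll.

Knoll → [Easton:3 / North:12 / Hollow:17 / Oak:29] → Easton (3)
Easton → [North:11 / Hollow:16 / Oak:28] → North (11)
North → [Hollow:5 / Oak:17] → Hollow (5)
Hollow → [Oak:12] → Oak (12)
Return Oak→Knoll: 29.
Total = 3 + 11 + 5 + 12 + 29 = 60.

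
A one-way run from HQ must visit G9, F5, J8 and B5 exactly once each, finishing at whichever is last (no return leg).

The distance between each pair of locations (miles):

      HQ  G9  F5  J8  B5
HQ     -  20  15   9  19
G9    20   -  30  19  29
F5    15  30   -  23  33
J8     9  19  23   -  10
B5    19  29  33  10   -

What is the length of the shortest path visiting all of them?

Shortest open route: 74 miles.

There are 4! = 24 possible orderings.
HQ → G9 → F5 → J8 → B5: 20+30+23+10 = 83
HQ → G9 → F5 → B5 → J8: 20+30+33+10 = 93
HQ → G9 → J8 → F5 → B5: 20+19+23+33 = 95
HQ → G9 → J8 → B5 → F5: 20+19+10+33 = 82
HQ → G9 → B5 → F5 → J8: 20+29+33+23 = 105
HQ → G9 → B5 → J8 → F5: 20+29+10+23 = 82
HQ → F5 → G9 → J8 → B5: 15+30+19+10 = 74
HQ → F5 → G9 → B5 → J8: 15+30+29+10 = 84
HQ → F5 → J8 → G9 → B5: 15+23+19+29 = 86
HQ → F5 → J8 → B5 → G9: 15+23+10+29 = 77
HQ → F5 → B5 → G9 → J8: 15+33+29+19 = 96
HQ → F5 → B5 → J8 → G9: 15+33+10+19 = 77
HQ → J8 → G9 → F5 → B5: 9+19+30+33 = 91
HQ → J8 → G9 → B5 → F5: 9+19+29+33 = 90
… (10 more)
The minimum is 74.
One shortest path: HQ → F5 → G9 → J8 → B5.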